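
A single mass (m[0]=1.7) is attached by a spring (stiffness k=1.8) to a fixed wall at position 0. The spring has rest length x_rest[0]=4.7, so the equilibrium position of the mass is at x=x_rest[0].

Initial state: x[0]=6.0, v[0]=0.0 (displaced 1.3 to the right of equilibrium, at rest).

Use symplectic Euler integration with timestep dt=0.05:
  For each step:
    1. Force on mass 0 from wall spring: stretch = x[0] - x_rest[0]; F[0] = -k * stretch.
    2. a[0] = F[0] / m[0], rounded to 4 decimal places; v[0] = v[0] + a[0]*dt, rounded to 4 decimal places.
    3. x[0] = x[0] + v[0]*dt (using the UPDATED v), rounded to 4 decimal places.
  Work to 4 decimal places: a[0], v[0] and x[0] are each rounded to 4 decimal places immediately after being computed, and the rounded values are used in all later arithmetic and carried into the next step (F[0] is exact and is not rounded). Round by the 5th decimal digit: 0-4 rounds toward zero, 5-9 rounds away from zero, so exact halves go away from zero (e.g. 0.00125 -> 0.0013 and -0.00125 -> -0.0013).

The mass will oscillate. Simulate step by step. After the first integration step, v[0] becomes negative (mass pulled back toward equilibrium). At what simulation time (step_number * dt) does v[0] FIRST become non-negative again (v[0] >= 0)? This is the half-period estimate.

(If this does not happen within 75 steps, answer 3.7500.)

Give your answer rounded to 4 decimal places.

Step 0: x=[6.0000] v=[0.0000]
Step 1: x=[5.9966] v=[-0.0688]
Step 2: x=[5.9897] v=[-0.1374]
Step 3: x=[5.9794] v=[-0.2057]
Step 4: x=[5.9657] v=[-0.2734]
Step 5: x=[5.9487] v=[-0.3404]
Step 6: x=[5.9284] v=[-0.4065]
Step 7: x=[5.9048] v=[-0.4715]
Step 8: x=[5.8780] v=[-0.5353]
Step 9: x=[5.8481] v=[-0.5977]
Step 10: x=[5.8152] v=[-0.6585]
Step 11: x=[5.7793] v=[-0.7175]
Step 12: x=[5.7406] v=[-0.7746]
Step 13: x=[5.6991] v=[-0.8297]
Step 14: x=[5.6550] v=[-0.8826]
Step 15: x=[5.6083] v=[-0.9332]
Step 16: x=[5.5592] v=[-0.9813]
Step 17: x=[5.5079] v=[-1.0268]
Step 18: x=[5.4544] v=[-1.0696]
Step 19: x=[5.3989] v=[-1.1095]
Step 20: x=[5.3416] v=[-1.1465]
Step 21: x=[5.2826] v=[-1.1805]
Step 22: x=[5.2220] v=[-1.2113]
Step 23: x=[5.1601] v=[-1.2389]
Step 24: x=[5.0969] v=[-1.2633]
Step 25: x=[5.0327] v=[-1.2843]
Step 26: x=[4.9676] v=[-1.3019]
Step 27: x=[4.9018] v=[-1.3161]
Step 28: x=[4.8355] v=[-1.3268]
Step 29: x=[4.7688] v=[-1.3340]
Step 30: x=[4.7019] v=[-1.3376]
Step 31: x=[4.6350] v=[-1.3377]
Step 32: x=[4.5683] v=[-1.3343]
Step 33: x=[4.5019] v=[-1.3273]
Step 34: x=[4.4361] v=[-1.3168]
Step 35: x=[4.3710] v=[-1.3028]
Step 36: x=[4.3067] v=[-1.2854]
Step 37: x=[4.2435] v=[-1.2646]
Step 38: x=[4.1815] v=[-1.2404]
Step 39: x=[4.1209] v=[-1.2130]
Step 40: x=[4.0618] v=[-1.1823]
Step 41: x=[4.0044] v=[-1.1485]
Step 42: x=[3.9488] v=[-1.1117]
Step 43: x=[3.8952] v=[-1.0719]
Step 44: x=[3.8437] v=[-1.0293]
Step 45: x=[3.7945] v=[-0.9840]
Step 46: x=[3.7477] v=[-0.9361]
Step 47: x=[3.7034] v=[-0.8857]
Step 48: x=[3.6618] v=[-0.8329]
Step 49: x=[3.6229] v=[-0.7779]
Step 50: x=[3.5869] v=[-0.7209]
Step 51: x=[3.5538] v=[-0.6620]
Step 52: x=[3.5237] v=[-0.6013]
Step 53: x=[3.4968] v=[-0.5390]
Step 54: x=[3.4730] v=[-0.4753]
Step 55: x=[3.4525] v=[-0.4103]
Step 56: x=[3.4353] v=[-0.3443]
Step 57: x=[3.4214] v=[-0.2773]
Step 58: x=[3.4109] v=[-0.2096]
Step 59: x=[3.4038] v=[-0.1414]
Step 60: x=[3.4002] v=[-0.0728]
Step 61: x=[3.4000] v=[-0.0040]
Step 62: x=[3.4032] v=[0.0648]
First v>=0 after going negative at step 62, time=3.1000

Answer: 3.1000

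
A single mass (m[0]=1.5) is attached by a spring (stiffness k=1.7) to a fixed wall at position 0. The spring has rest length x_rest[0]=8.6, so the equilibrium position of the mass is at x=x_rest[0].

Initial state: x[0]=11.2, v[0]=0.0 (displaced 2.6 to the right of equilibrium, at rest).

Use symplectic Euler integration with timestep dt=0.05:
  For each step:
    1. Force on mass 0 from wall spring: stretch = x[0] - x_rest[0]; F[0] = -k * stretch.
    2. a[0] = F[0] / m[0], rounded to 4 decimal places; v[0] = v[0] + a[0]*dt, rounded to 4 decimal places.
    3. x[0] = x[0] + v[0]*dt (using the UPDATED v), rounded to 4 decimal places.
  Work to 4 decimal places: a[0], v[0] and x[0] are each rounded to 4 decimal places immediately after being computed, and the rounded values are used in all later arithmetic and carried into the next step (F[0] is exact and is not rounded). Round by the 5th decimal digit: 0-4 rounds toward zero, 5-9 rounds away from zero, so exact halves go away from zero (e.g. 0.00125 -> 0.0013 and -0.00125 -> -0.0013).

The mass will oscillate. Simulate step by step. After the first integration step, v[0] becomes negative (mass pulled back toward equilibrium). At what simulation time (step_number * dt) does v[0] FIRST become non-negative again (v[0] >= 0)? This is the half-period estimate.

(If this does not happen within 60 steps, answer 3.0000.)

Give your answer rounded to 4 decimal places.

Step 0: x=[11.2000] v=[0.0000]
Step 1: x=[11.1926] v=[-0.1473]
Step 2: x=[11.1779] v=[-0.2942]
Step 3: x=[11.1559] v=[-0.4403]
Step 4: x=[11.1266] v=[-0.5851]
Step 5: x=[11.0902] v=[-0.7283]
Step 6: x=[11.0467] v=[-0.8694]
Step 7: x=[10.9963] v=[-1.0080]
Step 8: x=[10.9391] v=[-1.1438]
Step 9: x=[10.8753] v=[-1.2764]
Step 10: x=[10.8050] v=[-1.4053]
Step 11: x=[10.7285] v=[-1.5303]
Step 12: x=[10.6460] v=[-1.6509]
Step 13: x=[10.5577] v=[-1.7668]
Step 14: x=[10.4638] v=[-1.8777]
Step 15: x=[10.3646] v=[-1.9833]
Step 16: x=[10.2604] v=[-2.0833]
Step 17: x=[10.1515] v=[-2.1774]
Step 18: x=[10.0382] v=[-2.2653]
Step 19: x=[9.9209] v=[-2.3468]
Step 20: x=[9.7998] v=[-2.4217]
Step 21: x=[9.6753] v=[-2.4897]
Step 22: x=[9.5478] v=[-2.5506]
Step 23: x=[9.4176] v=[-2.6043]
Step 24: x=[9.2851] v=[-2.6506]
Step 25: x=[9.1506] v=[-2.6894]
Step 26: x=[9.0146] v=[-2.7206]
Step 27: x=[8.8774] v=[-2.7441]
Step 28: x=[8.7394] v=[-2.7598]
Step 29: x=[8.6010] v=[-2.7677]
Step 30: x=[8.4626] v=[-2.7678]
Step 31: x=[8.3246] v=[-2.7600]
Step 32: x=[8.1874] v=[-2.7444]
Step 33: x=[8.0514] v=[-2.7210]
Step 34: x=[7.9169] v=[-2.6899]
Step 35: x=[7.7843] v=[-2.6512]
Step 36: x=[7.6541] v=[-2.6050]
Step 37: x=[7.5265] v=[-2.5514]
Step 38: x=[7.4020] v=[-2.4906]
Step 39: x=[7.2809] v=[-2.4227]
Step 40: x=[7.1635] v=[-2.3480]
Step 41: x=[7.0502] v=[-2.2666]
Step 42: x=[6.9413] v=[-2.1788]
Step 43: x=[6.8371] v=[-2.0848]
Step 44: x=[6.7379] v=[-1.9849]
Step 45: x=[6.6439] v=[-1.8794]
Step 46: x=[6.5555] v=[-1.7686]
Step 47: x=[6.4729] v=[-1.6527]
Step 48: x=[6.3963] v=[-1.5322]
Step 49: x=[6.3259] v=[-1.4073]
Step 50: x=[6.2620] v=[-1.2784]
Step 51: x=[6.2047] v=[-1.1459]
Step 52: x=[6.1542] v=[-1.0102]
Step 53: x=[6.1106] v=[-0.8716]
Step 54: x=[6.0741] v=[-0.7305]
Step 55: x=[6.0447] v=[-0.5874]
Step 56: x=[6.0226] v=[-0.4426]
Step 57: x=[6.0078] v=[-0.2965]
Step 58: x=[6.0003] v=[-0.1496]
Step 59: x=[6.0002] v=[-0.0023]
Step 60: x=[6.0075] v=[0.1450]
First v>=0 after going negative at step 60, time=3.0000

Answer: 3.0000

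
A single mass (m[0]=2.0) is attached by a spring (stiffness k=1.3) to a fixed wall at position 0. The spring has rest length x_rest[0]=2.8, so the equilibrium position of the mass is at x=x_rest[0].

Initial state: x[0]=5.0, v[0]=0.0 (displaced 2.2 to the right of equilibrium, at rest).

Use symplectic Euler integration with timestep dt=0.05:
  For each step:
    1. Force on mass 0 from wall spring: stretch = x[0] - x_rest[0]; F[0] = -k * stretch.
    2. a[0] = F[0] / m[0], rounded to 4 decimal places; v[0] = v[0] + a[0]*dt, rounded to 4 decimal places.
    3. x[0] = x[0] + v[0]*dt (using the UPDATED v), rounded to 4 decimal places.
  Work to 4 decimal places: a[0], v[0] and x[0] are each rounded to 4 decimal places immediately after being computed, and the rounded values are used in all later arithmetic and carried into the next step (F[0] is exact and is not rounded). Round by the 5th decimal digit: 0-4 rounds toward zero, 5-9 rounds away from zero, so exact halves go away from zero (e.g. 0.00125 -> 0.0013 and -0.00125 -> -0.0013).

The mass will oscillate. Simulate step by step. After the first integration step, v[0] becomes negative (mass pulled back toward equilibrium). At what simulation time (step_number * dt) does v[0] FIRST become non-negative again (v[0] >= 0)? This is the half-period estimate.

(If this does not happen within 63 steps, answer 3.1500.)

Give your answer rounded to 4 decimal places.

Step 0: x=[5.0000] v=[0.0000]
Step 1: x=[4.9964] v=[-0.0715]
Step 2: x=[4.9893] v=[-0.1429]
Step 3: x=[4.9786] v=[-0.2141]
Step 4: x=[4.9644] v=[-0.2849]
Step 5: x=[4.9466] v=[-0.3552]
Step 6: x=[4.9254] v=[-0.4250]
Step 7: x=[4.9007] v=[-0.4941]
Step 8: x=[4.8726] v=[-0.5624]
Step 9: x=[4.8411] v=[-0.6298]
Step 10: x=[4.8063] v=[-0.6961]
Step 11: x=[4.7682] v=[-0.7613]
Step 12: x=[4.7269] v=[-0.8253]
Step 13: x=[4.6825] v=[-0.8879]
Step 14: x=[4.6350] v=[-0.9491]
Step 15: x=[4.5846] v=[-1.0087]
Step 16: x=[4.5313] v=[-1.0667]
Step 17: x=[4.4752] v=[-1.1230]
Step 18: x=[4.4163] v=[-1.1774]
Step 19: x=[4.3548] v=[-1.2299]
Step 20: x=[4.2908] v=[-1.2804]
Step 21: x=[4.2244] v=[-1.3289]
Step 22: x=[4.1556] v=[-1.3752]
Step 23: x=[4.0846] v=[-1.4193]
Step 24: x=[4.0115] v=[-1.4611]
Step 25: x=[3.9365] v=[-1.5005]
Step 26: x=[3.8596] v=[-1.5374]
Step 27: x=[3.7810] v=[-1.5718]
Step 28: x=[3.7008] v=[-1.6037]
Step 29: x=[3.6192] v=[-1.6330]
Step 30: x=[3.5362] v=[-1.6596]
Step 31: x=[3.4520] v=[-1.6835]
Step 32: x=[3.3668] v=[-1.7047]
Step 33: x=[3.2806] v=[-1.7231]
Step 34: x=[3.1937] v=[-1.7387]
Step 35: x=[3.1061] v=[-1.7515]
Step 36: x=[3.0180] v=[-1.7615]
Step 37: x=[2.9296] v=[-1.7686]
Step 38: x=[2.8410] v=[-1.7728]
Step 39: x=[2.7523] v=[-1.7741]
Step 40: x=[2.6637] v=[-1.7726]
Step 41: x=[2.5753] v=[-1.7682]
Step 42: x=[2.4873] v=[-1.7609]
Step 43: x=[2.3998] v=[-1.7507]
Step 44: x=[2.3129] v=[-1.7377]
Step 45: x=[2.2268] v=[-1.7219]
Step 46: x=[2.1416] v=[-1.7033]
Step 47: x=[2.0575] v=[-1.6819]
Step 48: x=[1.9746] v=[-1.6578]
Step 49: x=[1.8931] v=[-1.6310]
Step 50: x=[1.8130] v=[-1.6015]
Step 51: x=[1.7345] v=[-1.5694]
Step 52: x=[1.6578] v=[-1.5348]
Step 53: x=[1.5829] v=[-1.4977]
Step 54: x=[1.5100] v=[-1.4581]
Step 55: x=[1.4392] v=[-1.4162]
Step 56: x=[1.3706] v=[-1.3720]
Step 57: x=[1.3043] v=[-1.3255]
Step 58: x=[1.2405] v=[-1.2769]
Step 59: x=[1.1792] v=[-1.2262]
Step 60: x=[1.1205] v=[-1.1735]
Step 61: x=[1.0646] v=[-1.1189]
Step 62: x=[1.0115] v=[-1.0625]
Step 63: x=[0.9613] v=[-1.0044]
v[0] did not become non-negative within 63 steps; using fallback time=3.1500

Answer: 3.1500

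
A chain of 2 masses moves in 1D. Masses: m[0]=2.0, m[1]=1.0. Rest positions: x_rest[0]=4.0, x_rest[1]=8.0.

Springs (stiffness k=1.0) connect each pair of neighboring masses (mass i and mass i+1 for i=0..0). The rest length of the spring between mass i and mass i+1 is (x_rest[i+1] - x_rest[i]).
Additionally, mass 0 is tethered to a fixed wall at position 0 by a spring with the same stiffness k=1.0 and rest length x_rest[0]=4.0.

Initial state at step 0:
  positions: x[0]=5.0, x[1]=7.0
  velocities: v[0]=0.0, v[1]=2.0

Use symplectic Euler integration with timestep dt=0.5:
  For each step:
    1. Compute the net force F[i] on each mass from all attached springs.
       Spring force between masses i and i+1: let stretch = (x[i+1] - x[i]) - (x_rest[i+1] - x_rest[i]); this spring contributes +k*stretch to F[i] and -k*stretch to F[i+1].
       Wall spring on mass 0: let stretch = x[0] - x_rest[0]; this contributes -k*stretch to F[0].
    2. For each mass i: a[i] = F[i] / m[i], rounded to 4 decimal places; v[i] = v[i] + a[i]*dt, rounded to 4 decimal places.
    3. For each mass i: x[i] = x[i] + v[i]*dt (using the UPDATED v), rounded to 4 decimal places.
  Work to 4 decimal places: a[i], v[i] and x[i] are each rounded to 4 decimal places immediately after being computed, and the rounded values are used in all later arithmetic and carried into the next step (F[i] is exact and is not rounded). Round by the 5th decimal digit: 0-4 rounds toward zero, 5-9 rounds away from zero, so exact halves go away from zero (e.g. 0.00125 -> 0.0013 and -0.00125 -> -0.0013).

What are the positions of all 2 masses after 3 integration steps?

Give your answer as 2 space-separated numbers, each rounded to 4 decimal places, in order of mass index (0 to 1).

Step 0: x=[5.0000 7.0000] v=[0.0000 2.0000]
Step 1: x=[4.6250 8.5000] v=[-0.7500 3.0000]
Step 2: x=[4.1563 10.0313] v=[-0.9375 3.0625]
Step 3: x=[3.9024 11.0938] v=[-0.5078 2.1250]

Answer: 3.9024 11.0938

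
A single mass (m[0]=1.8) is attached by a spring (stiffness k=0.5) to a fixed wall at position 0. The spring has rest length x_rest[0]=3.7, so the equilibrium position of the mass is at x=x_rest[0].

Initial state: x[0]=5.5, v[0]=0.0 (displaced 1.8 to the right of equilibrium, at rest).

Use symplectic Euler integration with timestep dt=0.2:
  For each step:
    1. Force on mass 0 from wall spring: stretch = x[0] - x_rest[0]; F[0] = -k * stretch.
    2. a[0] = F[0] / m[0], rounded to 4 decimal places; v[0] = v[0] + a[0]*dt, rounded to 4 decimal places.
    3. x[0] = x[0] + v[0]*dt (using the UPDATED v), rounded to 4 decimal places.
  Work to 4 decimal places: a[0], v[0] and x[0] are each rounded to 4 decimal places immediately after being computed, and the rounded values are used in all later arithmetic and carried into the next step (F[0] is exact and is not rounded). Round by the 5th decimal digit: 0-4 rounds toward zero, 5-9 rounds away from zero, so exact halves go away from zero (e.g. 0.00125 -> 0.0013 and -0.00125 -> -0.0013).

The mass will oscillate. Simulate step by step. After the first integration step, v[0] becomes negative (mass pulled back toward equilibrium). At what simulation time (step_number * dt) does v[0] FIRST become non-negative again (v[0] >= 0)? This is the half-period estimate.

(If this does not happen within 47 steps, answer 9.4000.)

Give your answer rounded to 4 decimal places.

Step 0: x=[5.5000] v=[0.0000]
Step 1: x=[5.4800] v=[-0.1000]
Step 2: x=[5.4402] v=[-0.1989]
Step 3: x=[5.3811] v=[-0.2956]
Step 4: x=[5.3033] v=[-0.3890]
Step 5: x=[5.2077] v=[-0.4781]
Step 6: x=[5.0953] v=[-0.5619]
Step 7: x=[4.9674] v=[-0.6394]
Step 8: x=[4.8254] v=[-0.7098]
Step 9: x=[4.6709] v=[-0.7723]
Step 10: x=[4.5057] v=[-0.8262]
Step 11: x=[4.3315] v=[-0.8710]
Step 12: x=[4.1503] v=[-0.9061]
Step 13: x=[3.9641] v=[-0.9311]
Step 14: x=[3.7749] v=[-0.9458]
Step 15: x=[3.5849] v=[-0.9500]
Step 16: x=[3.3962] v=[-0.9436]
Step 17: x=[3.2109] v=[-0.9267]
Step 18: x=[3.0310] v=[-0.8995]
Step 19: x=[2.8585] v=[-0.8623]
Step 20: x=[2.6954] v=[-0.8155]
Step 21: x=[2.5435] v=[-0.7597]
Step 22: x=[2.4044] v=[-0.6954]
Step 23: x=[2.2797] v=[-0.6234]
Step 24: x=[2.1708] v=[-0.5445]
Step 25: x=[2.0789] v=[-0.4595]
Step 26: x=[2.0050] v=[-0.3694]
Step 27: x=[1.9500] v=[-0.2752]
Step 28: x=[1.9144] v=[-0.1780]
Step 29: x=[1.8986] v=[-0.0788]
Step 30: x=[1.9029] v=[0.0213]
First v>=0 after going negative at step 30, time=6.0000

Answer: 6.0000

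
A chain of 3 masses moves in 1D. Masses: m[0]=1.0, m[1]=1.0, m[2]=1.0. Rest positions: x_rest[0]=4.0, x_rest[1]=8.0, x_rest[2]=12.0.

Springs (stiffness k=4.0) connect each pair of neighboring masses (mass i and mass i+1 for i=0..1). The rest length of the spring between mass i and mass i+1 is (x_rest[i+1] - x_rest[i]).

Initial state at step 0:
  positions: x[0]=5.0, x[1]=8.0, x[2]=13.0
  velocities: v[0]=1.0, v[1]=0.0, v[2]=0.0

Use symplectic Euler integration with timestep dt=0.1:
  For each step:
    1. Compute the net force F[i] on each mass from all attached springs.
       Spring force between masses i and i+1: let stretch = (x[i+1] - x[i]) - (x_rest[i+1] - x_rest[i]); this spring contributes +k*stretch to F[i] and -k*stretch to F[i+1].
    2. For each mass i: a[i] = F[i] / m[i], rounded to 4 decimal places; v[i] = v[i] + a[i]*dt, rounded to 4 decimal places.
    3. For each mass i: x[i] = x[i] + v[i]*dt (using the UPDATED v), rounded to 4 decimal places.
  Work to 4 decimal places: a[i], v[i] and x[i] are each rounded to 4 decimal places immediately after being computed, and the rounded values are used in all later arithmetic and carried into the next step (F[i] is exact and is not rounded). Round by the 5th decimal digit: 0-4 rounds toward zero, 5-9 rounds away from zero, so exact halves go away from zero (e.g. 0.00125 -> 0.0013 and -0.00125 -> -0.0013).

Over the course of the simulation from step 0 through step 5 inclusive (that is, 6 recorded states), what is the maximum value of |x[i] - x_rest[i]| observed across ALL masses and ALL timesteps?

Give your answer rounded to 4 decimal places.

Answer: 1.0808

Derivation:
Step 0: x=[5.0000 8.0000 13.0000] v=[1.0000 0.0000 0.0000]
Step 1: x=[5.0600 8.0800 12.9600] v=[0.6000 0.8000 -0.4000]
Step 2: x=[5.0808 8.2344 12.8848] v=[0.2080 1.5440 -0.7520]
Step 3: x=[5.0677 8.4487 12.7836] v=[-0.1306 2.1427 -1.0122]
Step 4: x=[5.0299 8.7011 12.6690] v=[-0.3782 2.5243 -1.1462]
Step 5: x=[4.9789 8.9654 12.5557] v=[-0.5097 2.6430 -1.1334]
Max displacement = 1.0808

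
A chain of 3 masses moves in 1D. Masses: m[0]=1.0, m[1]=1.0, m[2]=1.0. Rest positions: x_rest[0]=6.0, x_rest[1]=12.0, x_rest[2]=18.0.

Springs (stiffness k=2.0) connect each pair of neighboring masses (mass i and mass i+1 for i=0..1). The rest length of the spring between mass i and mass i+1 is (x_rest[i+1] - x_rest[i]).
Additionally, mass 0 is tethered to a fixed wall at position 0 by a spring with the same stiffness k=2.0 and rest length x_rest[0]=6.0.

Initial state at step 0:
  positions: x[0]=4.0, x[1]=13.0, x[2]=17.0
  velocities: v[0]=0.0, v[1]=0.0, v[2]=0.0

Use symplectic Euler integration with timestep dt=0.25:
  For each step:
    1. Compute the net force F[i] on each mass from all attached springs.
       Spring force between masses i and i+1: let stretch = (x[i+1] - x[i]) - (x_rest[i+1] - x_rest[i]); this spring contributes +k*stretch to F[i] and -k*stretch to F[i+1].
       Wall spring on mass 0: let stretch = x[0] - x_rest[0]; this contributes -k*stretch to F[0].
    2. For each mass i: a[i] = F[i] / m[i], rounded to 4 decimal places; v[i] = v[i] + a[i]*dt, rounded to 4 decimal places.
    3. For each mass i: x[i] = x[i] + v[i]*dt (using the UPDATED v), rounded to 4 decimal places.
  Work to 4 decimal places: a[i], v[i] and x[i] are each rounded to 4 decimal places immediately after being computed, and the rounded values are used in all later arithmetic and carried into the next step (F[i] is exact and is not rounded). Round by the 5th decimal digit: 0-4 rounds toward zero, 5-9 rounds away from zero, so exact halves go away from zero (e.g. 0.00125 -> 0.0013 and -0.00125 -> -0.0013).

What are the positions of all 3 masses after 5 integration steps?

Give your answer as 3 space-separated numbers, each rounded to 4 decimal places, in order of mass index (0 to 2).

Answer: 7.4273 10.2433 18.0667

Derivation:
Step 0: x=[4.0000 13.0000 17.0000] v=[0.0000 0.0000 0.0000]
Step 1: x=[4.6250 12.3750 17.2500] v=[2.5000 -2.5000 1.0000]
Step 2: x=[5.6406 11.3906 17.6406] v=[4.0625 -3.9375 1.5625]
Step 3: x=[6.6699 10.4687 18.0000] v=[4.1172 -3.6875 1.4375]
Step 4: x=[7.3403 10.0134 18.1680] v=[2.6817 -1.8213 0.6719]
Step 5: x=[7.4273 10.2433 18.0667] v=[0.3481 0.9195 -0.4054]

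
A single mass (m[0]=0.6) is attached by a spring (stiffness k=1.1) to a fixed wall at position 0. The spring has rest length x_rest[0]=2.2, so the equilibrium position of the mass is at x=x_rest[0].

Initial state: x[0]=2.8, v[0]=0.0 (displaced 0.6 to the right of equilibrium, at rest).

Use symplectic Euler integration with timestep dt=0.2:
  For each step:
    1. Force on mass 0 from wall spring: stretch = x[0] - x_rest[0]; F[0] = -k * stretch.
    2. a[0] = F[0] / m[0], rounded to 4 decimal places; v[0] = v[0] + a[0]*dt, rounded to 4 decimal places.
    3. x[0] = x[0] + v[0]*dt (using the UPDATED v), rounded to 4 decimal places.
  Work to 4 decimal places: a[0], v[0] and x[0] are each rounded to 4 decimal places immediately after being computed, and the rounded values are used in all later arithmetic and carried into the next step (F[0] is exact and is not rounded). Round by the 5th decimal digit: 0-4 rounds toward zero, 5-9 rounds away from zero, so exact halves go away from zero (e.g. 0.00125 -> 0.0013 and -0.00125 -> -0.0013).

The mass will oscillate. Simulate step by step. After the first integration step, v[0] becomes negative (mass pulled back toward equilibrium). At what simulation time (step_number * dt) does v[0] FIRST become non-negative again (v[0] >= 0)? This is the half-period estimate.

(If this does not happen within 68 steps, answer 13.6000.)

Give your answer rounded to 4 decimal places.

Answer: 2.4000

Derivation:
Step 0: x=[2.8000] v=[0.0000]
Step 1: x=[2.7560] v=[-0.2200]
Step 2: x=[2.6712] v=[-0.4239]
Step 3: x=[2.5519] v=[-0.5967]
Step 4: x=[2.4068] v=[-0.7257]
Step 5: x=[2.2465] v=[-0.8015]
Step 6: x=[2.0828] v=[-0.8186]
Step 7: x=[1.9277] v=[-0.7756]
Step 8: x=[1.7925] v=[-0.6758]
Step 9: x=[1.6872] v=[-0.5264]
Step 10: x=[1.6195] v=[-0.3384]
Step 11: x=[1.5944] v=[-0.1255]
Step 12: x=[1.6137] v=[0.0966]
First v>=0 after going negative at step 12, time=2.4000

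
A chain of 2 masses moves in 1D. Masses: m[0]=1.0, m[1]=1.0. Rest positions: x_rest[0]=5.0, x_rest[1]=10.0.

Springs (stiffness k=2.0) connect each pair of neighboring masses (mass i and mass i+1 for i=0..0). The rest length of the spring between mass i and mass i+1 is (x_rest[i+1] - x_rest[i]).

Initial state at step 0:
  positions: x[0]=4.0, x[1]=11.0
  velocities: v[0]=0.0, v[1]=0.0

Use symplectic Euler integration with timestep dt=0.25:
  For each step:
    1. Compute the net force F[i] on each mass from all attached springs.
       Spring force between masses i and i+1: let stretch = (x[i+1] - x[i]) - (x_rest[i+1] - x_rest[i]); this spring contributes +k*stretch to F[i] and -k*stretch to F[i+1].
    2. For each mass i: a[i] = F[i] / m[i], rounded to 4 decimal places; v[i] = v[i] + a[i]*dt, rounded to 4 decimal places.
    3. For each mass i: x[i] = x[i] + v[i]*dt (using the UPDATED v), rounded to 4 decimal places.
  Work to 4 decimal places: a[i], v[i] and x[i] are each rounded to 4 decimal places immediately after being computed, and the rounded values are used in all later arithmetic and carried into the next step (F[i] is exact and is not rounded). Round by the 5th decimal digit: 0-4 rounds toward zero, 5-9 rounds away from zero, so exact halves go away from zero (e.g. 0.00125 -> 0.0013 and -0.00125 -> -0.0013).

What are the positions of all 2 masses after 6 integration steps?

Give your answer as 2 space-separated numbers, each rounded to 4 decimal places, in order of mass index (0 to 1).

Step 0: x=[4.0000 11.0000] v=[0.0000 0.0000]
Step 1: x=[4.2500 10.7500] v=[1.0000 -1.0000]
Step 2: x=[4.6875 10.3125] v=[1.7500 -1.7500]
Step 3: x=[5.2031 9.7969] v=[2.0625 -2.0625]
Step 4: x=[5.6680 9.3321] v=[1.8594 -1.8594]
Step 5: x=[5.9659 9.0342] v=[1.1915 -1.1915]
Step 6: x=[6.0223 8.9778] v=[0.2257 -0.2257]

Answer: 6.0223 8.9778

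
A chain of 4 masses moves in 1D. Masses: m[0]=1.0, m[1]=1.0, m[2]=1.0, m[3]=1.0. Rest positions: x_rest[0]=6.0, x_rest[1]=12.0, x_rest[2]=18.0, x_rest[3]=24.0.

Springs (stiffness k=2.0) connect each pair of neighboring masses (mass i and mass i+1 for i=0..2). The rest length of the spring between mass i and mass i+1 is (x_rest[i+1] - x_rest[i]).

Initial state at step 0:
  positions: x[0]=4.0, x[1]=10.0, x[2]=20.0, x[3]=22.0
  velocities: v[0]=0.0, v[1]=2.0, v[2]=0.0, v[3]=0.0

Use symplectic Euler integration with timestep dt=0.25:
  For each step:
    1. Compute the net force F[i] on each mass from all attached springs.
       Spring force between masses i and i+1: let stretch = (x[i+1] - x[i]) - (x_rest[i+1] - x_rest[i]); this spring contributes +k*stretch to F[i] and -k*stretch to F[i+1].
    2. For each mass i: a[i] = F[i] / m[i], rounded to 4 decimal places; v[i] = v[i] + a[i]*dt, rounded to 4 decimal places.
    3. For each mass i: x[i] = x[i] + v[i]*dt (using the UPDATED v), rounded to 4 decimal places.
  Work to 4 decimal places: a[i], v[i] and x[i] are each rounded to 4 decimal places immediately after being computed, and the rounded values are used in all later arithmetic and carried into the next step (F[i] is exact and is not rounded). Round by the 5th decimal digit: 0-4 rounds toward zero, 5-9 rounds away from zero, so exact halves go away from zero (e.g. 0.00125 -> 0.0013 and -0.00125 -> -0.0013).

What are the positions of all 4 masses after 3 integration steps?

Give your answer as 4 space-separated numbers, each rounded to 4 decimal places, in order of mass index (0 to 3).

Step 0: x=[4.0000 10.0000 20.0000 22.0000] v=[0.0000 2.0000 0.0000 0.0000]
Step 1: x=[4.0000 11.0000 19.0000 22.5000] v=[0.0000 4.0000 -4.0000 2.0000]
Step 2: x=[4.1250 12.1250 17.4375 23.3125] v=[0.5000 4.5000 -6.2500 3.2500]
Step 3: x=[4.5000 12.9141 15.9453 24.1406] v=[1.5000 3.1563 -5.9688 3.3125]

Answer: 4.5000 12.9141 15.9453 24.1406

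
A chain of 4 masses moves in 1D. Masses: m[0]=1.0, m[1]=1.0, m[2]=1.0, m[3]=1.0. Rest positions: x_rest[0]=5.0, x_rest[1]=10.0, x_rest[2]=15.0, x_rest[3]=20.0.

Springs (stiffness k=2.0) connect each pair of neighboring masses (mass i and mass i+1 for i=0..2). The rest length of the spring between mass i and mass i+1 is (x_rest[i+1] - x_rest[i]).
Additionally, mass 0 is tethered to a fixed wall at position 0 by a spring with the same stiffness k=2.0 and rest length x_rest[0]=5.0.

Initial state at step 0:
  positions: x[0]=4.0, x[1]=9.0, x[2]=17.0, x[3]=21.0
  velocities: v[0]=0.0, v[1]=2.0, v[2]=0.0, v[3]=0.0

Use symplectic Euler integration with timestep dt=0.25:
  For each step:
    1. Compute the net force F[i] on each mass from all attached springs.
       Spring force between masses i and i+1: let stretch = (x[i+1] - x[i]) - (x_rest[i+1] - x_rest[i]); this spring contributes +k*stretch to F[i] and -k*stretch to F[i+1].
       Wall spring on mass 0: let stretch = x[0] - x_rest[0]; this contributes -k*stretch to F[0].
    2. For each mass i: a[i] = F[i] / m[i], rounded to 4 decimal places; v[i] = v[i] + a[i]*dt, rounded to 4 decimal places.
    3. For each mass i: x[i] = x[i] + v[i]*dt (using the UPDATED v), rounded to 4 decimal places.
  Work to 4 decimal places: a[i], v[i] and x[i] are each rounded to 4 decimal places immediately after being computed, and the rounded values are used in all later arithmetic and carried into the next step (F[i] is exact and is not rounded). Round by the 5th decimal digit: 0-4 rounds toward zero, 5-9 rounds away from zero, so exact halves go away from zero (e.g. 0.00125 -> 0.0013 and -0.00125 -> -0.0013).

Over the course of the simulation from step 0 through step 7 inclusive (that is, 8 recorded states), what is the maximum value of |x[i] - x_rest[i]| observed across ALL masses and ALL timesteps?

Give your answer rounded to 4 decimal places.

Answer: 2.6049

Derivation:
Step 0: x=[4.0000 9.0000 17.0000 21.0000] v=[0.0000 2.0000 0.0000 0.0000]
Step 1: x=[4.1250 9.8750 16.5000 21.1250] v=[0.5000 3.5000 -2.0000 0.5000]
Step 2: x=[4.4531 10.8594 15.7500 21.2969] v=[1.3125 3.9375 -3.0000 0.6875]
Step 3: x=[5.0254 11.6543 15.0820 21.4004] v=[2.2891 3.1797 -2.6719 0.4141]
Step 4: x=[5.7981 12.0491 14.7754 21.3391] v=[3.0909 1.5791 -1.2266 -0.2451]
Step 5: x=[6.6275 12.0033 14.9484 21.0824] v=[3.3174 -0.1833 0.6921 -1.0270]
Step 6: x=[7.3004 11.6536 15.5201 20.6839] v=[2.6916 -1.3987 2.2866 -1.5940]
Step 7: x=[7.6049 11.2431 16.2539 20.2649] v=[1.2180 -1.6421 2.9353 -1.6759]
Max displacement = 2.6049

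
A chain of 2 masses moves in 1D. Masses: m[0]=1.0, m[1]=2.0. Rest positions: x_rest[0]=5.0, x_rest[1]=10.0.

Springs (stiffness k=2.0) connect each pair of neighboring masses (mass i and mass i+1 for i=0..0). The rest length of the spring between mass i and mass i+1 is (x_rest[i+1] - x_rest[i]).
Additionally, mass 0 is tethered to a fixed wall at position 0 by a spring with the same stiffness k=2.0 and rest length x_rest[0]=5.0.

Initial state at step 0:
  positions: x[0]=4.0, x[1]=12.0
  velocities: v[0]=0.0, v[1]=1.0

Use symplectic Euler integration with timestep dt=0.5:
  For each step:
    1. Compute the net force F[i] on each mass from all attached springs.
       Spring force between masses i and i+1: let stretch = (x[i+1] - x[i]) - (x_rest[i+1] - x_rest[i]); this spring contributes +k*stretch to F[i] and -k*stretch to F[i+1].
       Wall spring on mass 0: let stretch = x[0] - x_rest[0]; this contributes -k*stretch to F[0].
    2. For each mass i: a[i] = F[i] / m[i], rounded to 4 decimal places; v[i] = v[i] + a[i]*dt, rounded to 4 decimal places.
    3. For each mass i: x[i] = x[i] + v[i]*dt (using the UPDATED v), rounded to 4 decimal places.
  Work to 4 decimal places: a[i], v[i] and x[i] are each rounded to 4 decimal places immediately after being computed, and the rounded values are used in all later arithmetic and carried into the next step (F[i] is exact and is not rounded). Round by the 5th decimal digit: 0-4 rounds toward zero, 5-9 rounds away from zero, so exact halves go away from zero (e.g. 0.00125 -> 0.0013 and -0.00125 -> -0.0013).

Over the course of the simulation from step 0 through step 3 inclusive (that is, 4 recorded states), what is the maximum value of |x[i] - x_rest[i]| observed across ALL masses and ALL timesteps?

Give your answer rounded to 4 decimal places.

Step 0: x=[4.0000 12.0000] v=[0.0000 1.0000]
Step 1: x=[6.0000 11.7500] v=[4.0000 -0.5000]
Step 2: x=[7.8750 11.3125] v=[3.7500 -0.8750]
Step 3: x=[7.5313 11.2656] v=[-0.6875 -0.0938]
Max displacement = 2.8750

Answer: 2.8750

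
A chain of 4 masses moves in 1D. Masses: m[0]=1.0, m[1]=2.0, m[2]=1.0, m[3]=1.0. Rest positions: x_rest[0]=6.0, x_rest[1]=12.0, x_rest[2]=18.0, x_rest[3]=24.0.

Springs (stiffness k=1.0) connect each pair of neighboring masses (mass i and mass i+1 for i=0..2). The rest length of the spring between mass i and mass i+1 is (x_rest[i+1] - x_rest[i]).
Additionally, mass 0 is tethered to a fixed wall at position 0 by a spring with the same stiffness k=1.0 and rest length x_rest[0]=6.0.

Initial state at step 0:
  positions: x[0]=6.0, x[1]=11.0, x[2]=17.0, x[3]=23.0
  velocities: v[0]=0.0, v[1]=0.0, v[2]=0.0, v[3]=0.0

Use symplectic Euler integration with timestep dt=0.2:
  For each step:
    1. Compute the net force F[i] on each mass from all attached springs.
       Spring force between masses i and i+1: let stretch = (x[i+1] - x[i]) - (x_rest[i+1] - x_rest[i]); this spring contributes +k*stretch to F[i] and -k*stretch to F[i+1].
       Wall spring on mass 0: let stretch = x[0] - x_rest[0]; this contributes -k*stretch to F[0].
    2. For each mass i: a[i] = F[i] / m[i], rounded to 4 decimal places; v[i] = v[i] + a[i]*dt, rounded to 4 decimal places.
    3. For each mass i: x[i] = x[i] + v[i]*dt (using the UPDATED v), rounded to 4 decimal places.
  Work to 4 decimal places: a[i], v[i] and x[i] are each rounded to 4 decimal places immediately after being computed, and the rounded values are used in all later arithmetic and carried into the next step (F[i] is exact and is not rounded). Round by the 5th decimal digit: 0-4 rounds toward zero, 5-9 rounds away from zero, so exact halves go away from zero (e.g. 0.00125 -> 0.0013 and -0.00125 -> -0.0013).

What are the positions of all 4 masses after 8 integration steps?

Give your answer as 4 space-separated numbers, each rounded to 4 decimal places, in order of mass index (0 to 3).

Answer: 5.2399 11.4502 17.1171 23.0119

Derivation:
Step 0: x=[6.0000 11.0000 17.0000 23.0000] v=[0.0000 0.0000 0.0000 0.0000]
Step 1: x=[5.9600 11.0200 17.0000 23.0000] v=[-0.2000 0.1000 0.0000 0.0000]
Step 2: x=[5.8840 11.0584 17.0008 23.0000] v=[-0.3800 0.1920 0.0040 0.0000]
Step 3: x=[5.7796 11.1122 17.0039 23.0000] v=[-0.5219 0.2688 0.0154 0.0002]
Step 4: x=[5.6573 11.1771 17.0112 23.0002] v=[-0.6113 0.3247 0.0363 0.0010]
Step 5: x=[5.5295 11.2483 17.0247 23.0008] v=[-0.6388 0.3561 0.0673 0.0032]
Step 6: x=[5.4093 11.3207 17.0461 23.0024] v=[-0.6009 0.3619 0.1072 0.0080]
Step 7: x=[5.3092 11.3894 17.0768 23.0057] v=[-0.5005 0.3433 0.1534 0.0167]
Step 8: x=[5.2399 11.4502 17.1171 23.0119] v=[-0.3463 0.3040 0.2017 0.0309]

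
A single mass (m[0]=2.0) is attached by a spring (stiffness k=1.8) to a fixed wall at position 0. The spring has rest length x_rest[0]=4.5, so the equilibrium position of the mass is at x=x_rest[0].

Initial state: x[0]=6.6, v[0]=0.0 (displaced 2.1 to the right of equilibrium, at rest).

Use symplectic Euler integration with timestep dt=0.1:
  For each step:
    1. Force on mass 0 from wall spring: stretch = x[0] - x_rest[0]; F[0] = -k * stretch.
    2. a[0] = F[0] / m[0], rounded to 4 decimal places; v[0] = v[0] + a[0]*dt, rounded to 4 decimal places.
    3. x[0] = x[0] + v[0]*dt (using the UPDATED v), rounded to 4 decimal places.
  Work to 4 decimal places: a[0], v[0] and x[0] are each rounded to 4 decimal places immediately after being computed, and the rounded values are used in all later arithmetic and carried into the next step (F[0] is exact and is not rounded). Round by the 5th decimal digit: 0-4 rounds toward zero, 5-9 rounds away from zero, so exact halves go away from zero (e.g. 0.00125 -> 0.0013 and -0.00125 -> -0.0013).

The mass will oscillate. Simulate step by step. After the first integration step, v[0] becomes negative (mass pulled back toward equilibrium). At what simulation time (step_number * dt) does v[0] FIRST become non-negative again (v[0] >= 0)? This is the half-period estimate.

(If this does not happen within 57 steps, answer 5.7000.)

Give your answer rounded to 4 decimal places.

Answer: 3.4000

Derivation:
Step 0: x=[6.6000] v=[0.0000]
Step 1: x=[6.5811] v=[-0.1890]
Step 2: x=[6.5435] v=[-0.3763]
Step 3: x=[6.4875] v=[-0.5602]
Step 4: x=[6.4136] v=[-0.7391]
Step 5: x=[6.3225] v=[-0.9113]
Step 6: x=[6.2150] v=[-1.0753]
Step 7: x=[6.0920] v=[-1.2297]
Step 8: x=[5.9547] v=[-1.3730]
Step 9: x=[5.8043] v=[-1.5039]
Step 10: x=[5.6422] v=[-1.6213]
Step 11: x=[5.4698] v=[-1.7241]
Step 12: x=[5.2887] v=[-1.8114]
Step 13: x=[5.1005] v=[-1.8824]
Step 14: x=[4.9069] v=[-1.9365]
Step 15: x=[4.7096] v=[-1.9731]
Step 16: x=[4.5104] v=[-1.9920]
Step 17: x=[4.3111] v=[-1.9929]
Step 18: x=[4.1135] v=[-1.9759]
Step 19: x=[3.9194] v=[-1.9411]
Step 20: x=[3.7305] v=[-1.8889]
Step 21: x=[3.5485] v=[-1.8196]
Step 22: x=[3.3751] v=[-1.7340]
Step 23: x=[3.2118] v=[-1.6328]
Step 24: x=[3.0601] v=[-1.5169]
Step 25: x=[2.9214] v=[-1.3873]
Step 26: x=[2.7969] v=[-1.2452]
Step 27: x=[2.6877] v=[-1.0919]
Step 28: x=[2.5948] v=[-0.9288]
Step 29: x=[2.5191] v=[-0.7573]
Step 30: x=[2.4612] v=[-0.5790]
Step 31: x=[2.4217] v=[-0.3955]
Step 32: x=[2.4009] v=[-0.2085]
Step 33: x=[2.3989] v=[-0.0196]
Step 34: x=[2.4159] v=[0.1695]
First v>=0 after going negative at step 34, time=3.4000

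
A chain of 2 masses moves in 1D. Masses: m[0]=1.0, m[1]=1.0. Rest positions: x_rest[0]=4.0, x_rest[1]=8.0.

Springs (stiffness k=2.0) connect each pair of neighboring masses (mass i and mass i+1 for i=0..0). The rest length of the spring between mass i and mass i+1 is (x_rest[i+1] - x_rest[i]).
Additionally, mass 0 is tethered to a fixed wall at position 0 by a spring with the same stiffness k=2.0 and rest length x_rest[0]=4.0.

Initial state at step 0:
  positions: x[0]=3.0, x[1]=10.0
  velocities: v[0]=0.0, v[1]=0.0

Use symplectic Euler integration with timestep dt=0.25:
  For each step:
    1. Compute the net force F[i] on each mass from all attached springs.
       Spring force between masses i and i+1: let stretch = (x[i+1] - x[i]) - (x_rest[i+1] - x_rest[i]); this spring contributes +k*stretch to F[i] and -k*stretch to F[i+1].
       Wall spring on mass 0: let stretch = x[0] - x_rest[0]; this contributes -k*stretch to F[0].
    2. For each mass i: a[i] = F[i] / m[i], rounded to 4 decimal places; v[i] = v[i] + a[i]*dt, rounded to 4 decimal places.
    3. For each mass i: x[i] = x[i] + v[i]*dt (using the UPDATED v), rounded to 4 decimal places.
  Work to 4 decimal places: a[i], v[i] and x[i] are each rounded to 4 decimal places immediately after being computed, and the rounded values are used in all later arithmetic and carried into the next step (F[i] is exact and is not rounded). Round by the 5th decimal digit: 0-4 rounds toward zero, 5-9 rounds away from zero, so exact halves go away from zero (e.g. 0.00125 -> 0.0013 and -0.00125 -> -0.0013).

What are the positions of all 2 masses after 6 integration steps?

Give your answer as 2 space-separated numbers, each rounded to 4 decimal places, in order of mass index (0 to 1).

Step 0: x=[3.0000 10.0000] v=[0.0000 0.0000]
Step 1: x=[3.5000 9.6250] v=[2.0000 -1.5000]
Step 2: x=[4.3281 8.9844] v=[3.3125 -2.5625]
Step 3: x=[5.1973 8.2617] v=[3.4766 -2.8907]
Step 4: x=[5.7999 7.6560] v=[2.4102 -2.4229]
Step 5: x=[5.9095 7.3183] v=[0.4383 -1.3510]
Step 6: x=[5.4565 7.3045] v=[-1.8121 -0.0554]

Answer: 5.4565 7.3045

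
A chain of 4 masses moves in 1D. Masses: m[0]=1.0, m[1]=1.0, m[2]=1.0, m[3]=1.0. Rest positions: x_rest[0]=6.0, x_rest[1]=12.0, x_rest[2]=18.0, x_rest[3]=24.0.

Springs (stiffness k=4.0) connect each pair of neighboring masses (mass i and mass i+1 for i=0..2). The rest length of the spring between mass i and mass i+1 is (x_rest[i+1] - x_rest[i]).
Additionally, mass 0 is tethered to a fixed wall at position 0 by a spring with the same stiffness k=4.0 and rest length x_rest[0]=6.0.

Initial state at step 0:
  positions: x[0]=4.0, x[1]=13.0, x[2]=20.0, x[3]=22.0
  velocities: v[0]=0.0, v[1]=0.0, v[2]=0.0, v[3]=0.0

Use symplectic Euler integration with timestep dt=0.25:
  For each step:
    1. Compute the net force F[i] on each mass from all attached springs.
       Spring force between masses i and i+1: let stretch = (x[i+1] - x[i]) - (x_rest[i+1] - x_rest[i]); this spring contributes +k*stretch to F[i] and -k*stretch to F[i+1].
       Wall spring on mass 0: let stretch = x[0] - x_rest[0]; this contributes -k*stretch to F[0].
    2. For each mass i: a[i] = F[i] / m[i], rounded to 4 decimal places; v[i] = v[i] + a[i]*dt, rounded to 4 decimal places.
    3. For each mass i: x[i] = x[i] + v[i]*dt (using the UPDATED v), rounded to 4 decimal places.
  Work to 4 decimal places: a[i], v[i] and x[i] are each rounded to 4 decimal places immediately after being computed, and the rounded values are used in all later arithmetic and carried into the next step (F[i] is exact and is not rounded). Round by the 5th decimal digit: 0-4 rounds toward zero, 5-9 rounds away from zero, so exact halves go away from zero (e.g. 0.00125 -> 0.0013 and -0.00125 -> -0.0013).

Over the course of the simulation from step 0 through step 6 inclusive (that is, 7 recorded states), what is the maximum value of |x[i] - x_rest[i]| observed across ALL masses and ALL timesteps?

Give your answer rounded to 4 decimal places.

Step 0: x=[4.0000 13.0000 20.0000 22.0000] v=[0.0000 0.0000 0.0000 0.0000]
Step 1: x=[5.2500 12.5000 18.7500 23.0000] v=[5.0000 -2.0000 -5.0000 4.0000]
Step 2: x=[7.0000 11.7500 17.0000 24.4375] v=[7.0000 -3.0000 -7.0000 5.7500]
Step 3: x=[8.1875 11.1250 15.7969 25.5156] v=[4.7500 -2.5000 -4.8125 4.3125]
Step 4: x=[8.0625 10.9336 15.8555 25.6641] v=[-0.5000 -0.7656 0.2343 0.5938]
Step 5: x=[6.6397 11.2549 17.1358 24.8604] v=[-5.6914 1.2852 5.1210 -3.2148]
Step 6: x=[4.7107 11.8926 18.8770 23.6256] v=[-7.7159 2.5509 6.9647 -4.9394]
Max displacement = 2.2031

Answer: 2.2031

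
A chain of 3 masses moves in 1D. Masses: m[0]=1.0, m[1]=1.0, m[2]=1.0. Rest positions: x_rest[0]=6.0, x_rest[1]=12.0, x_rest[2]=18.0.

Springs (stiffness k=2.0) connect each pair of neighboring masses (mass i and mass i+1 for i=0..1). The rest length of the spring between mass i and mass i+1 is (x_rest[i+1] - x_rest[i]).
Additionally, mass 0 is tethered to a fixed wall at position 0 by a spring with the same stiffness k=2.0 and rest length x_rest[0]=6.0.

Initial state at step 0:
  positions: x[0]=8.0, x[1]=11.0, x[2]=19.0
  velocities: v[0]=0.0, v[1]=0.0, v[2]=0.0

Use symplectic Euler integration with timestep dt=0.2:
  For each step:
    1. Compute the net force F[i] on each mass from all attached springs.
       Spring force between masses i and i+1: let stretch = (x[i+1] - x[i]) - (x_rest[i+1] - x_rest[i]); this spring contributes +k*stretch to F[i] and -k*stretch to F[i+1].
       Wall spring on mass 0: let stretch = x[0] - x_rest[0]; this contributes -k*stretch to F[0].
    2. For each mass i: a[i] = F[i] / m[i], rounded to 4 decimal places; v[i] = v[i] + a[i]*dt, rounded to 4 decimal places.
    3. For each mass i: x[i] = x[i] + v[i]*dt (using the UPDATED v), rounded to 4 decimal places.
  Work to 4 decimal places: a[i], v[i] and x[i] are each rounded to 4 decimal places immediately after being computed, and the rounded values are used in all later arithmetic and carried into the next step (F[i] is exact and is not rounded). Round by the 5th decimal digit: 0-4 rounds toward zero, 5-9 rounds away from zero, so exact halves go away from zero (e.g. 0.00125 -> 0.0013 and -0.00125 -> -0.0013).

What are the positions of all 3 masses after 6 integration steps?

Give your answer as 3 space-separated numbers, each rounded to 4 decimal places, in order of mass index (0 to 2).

Step 0: x=[8.0000 11.0000 19.0000] v=[0.0000 0.0000 0.0000]
Step 1: x=[7.6000 11.4000 18.8400] v=[-2.0000 2.0000 -0.8000]
Step 2: x=[6.8960 12.0912 18.5648] v=[-3.5200 3.4560 -1.3760]
Step 3: x=[6.0559 12.8847 18.2517] v=[-4.2003 3.9674 -1.5654]
Step 4: x=[5.2777 13.5612 17.9893] v=[-3.8911 3.3827 -1.3122]
Step 5: x=[4.7399 13.9293 17.8526] v=[-2.6888 1.8405 -0.6834]
Step 6: x=[4.5581 13.8761 17.8821] v=[-0.9090 -0.2659 0.1473]

Answer: 4.5581 13.8761 17.8821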